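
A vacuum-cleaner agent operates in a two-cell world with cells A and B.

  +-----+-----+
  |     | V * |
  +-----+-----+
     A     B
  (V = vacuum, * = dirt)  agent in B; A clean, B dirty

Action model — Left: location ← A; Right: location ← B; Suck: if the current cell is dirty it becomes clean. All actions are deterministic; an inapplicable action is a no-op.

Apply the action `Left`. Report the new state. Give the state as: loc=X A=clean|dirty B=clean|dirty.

loc=A A=clean B=dirty

start: loc=B A=clean B=dirty
1. Left → loc=A A=clean B=dirty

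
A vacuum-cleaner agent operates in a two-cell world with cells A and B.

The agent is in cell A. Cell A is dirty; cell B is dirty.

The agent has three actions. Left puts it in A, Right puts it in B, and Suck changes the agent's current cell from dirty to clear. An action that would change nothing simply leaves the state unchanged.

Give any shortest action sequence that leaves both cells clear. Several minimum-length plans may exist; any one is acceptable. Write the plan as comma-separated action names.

Suck, Right, Suck

1. Suck → loc=A A=clear B=dirty
2. Right → loc=B A=clear B=dirty
3. Suck → loc=B A=clear B=clear
min 3: Suck A + move + Suck B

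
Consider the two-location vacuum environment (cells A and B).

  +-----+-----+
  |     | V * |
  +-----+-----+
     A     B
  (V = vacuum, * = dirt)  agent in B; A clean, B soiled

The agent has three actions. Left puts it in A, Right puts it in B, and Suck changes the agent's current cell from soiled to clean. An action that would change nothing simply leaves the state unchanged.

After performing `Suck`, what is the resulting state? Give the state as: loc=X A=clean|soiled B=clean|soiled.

start: loc=B A=clean B=soiled
Suck (#1): loc=B A=clean B=clean

loc=B A=clean B=clean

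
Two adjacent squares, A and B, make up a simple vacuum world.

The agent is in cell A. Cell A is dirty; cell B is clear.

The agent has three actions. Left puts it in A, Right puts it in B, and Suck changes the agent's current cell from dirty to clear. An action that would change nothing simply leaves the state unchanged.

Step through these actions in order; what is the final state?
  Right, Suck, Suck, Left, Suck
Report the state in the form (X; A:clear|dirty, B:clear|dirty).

step 1/5 (Right): (B; A:dirty, B:clear)
step 2/5 (Suck): (B; A:dirty, B:clear)
step 3/5 (Suck): (B; A:dirty, B:clear)
step 4/5 (Left): (A; A:dirty, B:clear)
step 5/5 (Suck): (A; A:clear, B:clear)

(A; A:clear, B:clear)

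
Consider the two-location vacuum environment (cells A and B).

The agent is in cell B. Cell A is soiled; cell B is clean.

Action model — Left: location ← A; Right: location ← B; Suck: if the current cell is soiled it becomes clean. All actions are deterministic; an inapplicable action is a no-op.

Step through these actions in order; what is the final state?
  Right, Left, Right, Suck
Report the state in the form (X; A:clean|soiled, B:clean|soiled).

[1] after Right: (B; A:soiled, B:clean)
[2] after Left: (A; A:soiled, B:clean)
[3] after Right: (B; A:soiled, B:clean)
[4] after Suck: (B; A:soiled, B:clean)

(B; A:soiled, B:clean)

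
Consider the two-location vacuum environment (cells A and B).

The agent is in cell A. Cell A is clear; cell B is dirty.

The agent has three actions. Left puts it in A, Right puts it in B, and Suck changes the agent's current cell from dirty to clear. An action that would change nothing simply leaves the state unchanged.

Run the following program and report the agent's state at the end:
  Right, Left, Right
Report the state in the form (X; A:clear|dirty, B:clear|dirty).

step 1/3 (Right): (B; A:clear, B:dirty)
step 2/3 (Left): (A; A:clear, B:dirty)
step 3/3 (Right): (B; A:clear, B:dirty)

(B; A:clear, B:dirty)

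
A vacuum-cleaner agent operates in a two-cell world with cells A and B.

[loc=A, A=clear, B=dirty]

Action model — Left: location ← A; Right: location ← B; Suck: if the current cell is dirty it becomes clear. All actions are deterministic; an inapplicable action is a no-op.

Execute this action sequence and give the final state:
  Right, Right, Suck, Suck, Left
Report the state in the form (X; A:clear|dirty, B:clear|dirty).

(A; A:clear, B:clear)

1) do Right; now (B; A:clear, B:dirty)
2) do Right; now (B; A:clear, B:dirty)
3) do Suck; now (B; A:clear, B:clear)
4) do Suck; now (B; A:clear, B:clear)
5) do Left; now (A; A:clear, B:clear)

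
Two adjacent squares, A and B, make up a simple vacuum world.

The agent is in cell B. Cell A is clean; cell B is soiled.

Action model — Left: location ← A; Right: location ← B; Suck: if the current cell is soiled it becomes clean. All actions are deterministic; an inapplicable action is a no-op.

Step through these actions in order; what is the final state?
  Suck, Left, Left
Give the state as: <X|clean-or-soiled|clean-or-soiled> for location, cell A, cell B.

[1] after Suck: <B|clean|clean>
[2] after Left: <A|clean|clean>
[3] after Left: <A|clean|clean>

<A|clean|clean>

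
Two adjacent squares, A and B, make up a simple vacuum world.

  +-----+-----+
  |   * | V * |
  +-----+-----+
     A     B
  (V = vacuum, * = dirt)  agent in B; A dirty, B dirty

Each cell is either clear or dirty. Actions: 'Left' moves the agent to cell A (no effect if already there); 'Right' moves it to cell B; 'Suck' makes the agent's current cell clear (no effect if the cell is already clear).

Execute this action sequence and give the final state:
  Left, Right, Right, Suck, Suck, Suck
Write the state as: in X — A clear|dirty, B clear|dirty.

in B — A dirty, B clear

[1] after Left: in A — A dirty, B dirty
[2] after Right: in B — A dirty, B dirty
[3] after Right: in B — A dirty, B dirty
[4] after Suck: in B — A dirty, B clear
[5] after Suck: in B — A dirty, B clear
[6] after Suck: in B — A dirty, B clear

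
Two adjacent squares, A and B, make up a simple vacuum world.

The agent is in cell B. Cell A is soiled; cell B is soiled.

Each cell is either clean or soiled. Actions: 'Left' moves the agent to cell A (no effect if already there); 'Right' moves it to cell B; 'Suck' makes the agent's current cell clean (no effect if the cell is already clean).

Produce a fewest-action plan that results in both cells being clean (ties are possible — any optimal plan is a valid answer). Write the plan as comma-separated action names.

Suck, Left, Suck

[1] after Suck: (B; A:soiled, B:clean)
[2] after Left: (A; A:soiled, B:clean)
[3] after Suck: (A; A:clean, B:clean)
min 3: Suck B + move + Suck A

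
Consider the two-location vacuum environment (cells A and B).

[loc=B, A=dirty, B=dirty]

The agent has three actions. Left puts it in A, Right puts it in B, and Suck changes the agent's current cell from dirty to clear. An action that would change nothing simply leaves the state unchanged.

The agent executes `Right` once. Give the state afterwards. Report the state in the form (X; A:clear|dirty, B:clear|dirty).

start: (B; A:dirty, B:dirty)
step 1/1 (Right): (B; A:dirty, B:dirty)

(B; A:dirty, B:dirty)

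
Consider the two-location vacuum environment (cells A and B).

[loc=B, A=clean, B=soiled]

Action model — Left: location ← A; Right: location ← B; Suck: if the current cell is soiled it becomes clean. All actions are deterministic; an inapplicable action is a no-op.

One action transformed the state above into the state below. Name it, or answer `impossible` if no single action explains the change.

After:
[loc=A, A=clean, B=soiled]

Left

try  Left: loc=A A=clean B=soiled  ← match
try Right: loc=B A=clean B=soiled
try  Suck: loc=B A=clean B=clean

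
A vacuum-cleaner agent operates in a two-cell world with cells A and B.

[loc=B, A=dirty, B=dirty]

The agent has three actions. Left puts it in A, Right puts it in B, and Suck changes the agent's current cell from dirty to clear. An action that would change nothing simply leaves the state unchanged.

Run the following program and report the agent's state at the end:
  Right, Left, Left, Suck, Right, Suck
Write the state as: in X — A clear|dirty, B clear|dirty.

1. Right → in B — A dirty, B dirty
2. Left → in A — A dirty, B dirty
3. Left → in A — A dirty, B dirty
4. Suck → in A — A clear, B dirty
5. Right → in B — A clear, B dirty
6. Suck → in B — A clear, B clear

in B — A clear, B clear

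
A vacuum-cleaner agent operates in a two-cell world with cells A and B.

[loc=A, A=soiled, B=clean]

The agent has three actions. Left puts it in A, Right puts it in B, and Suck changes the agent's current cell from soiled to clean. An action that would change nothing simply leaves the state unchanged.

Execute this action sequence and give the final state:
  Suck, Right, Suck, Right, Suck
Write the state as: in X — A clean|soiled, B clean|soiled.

in B — A clean, B clean

1) do Suck; now in A — A clean, B clean
2) do Right; now in B — A clean, B clean
3) do Suck; now in B — A clean, B clean
4) do Right; now in B — A clean, B clean
5) do Suck; now in B — A clean, B clean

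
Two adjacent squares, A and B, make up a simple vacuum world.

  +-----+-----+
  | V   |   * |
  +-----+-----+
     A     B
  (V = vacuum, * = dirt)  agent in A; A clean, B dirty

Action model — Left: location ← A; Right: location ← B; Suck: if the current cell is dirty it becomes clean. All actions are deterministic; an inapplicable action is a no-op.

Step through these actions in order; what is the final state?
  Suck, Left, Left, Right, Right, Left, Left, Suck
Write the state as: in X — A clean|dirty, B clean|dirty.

in A — A clean, B dirty

[1] after Suck: in A — A clean, B dirty
[2] after Left: in A — A clean, B dirty
[3] after Left: in A — A clean, B dirty
[4] after Right: in B — A clean, B dirty
[5] after Right: in B — A clean, B dirty
[6] after Left: in A — A clean, B dirty
[7] after Left: in A — A clean, B dirty
[8] after Suck: in A — A clean, B dirty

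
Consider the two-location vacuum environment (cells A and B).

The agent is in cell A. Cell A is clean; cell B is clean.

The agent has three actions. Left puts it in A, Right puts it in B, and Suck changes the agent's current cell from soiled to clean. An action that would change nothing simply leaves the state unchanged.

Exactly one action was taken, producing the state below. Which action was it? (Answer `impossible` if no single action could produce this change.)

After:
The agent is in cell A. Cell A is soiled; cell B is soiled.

impossible

try  Left: <A|clean|clean>
try Right: <B|clean|clean>
try  Suck: <A|clean|clean>
no single action produces the after-state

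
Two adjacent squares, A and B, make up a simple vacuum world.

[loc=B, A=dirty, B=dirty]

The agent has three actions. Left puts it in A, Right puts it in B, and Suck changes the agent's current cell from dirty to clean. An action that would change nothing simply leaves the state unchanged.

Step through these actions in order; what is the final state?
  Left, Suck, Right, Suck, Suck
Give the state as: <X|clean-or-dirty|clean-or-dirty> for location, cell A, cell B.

t=1 Left ⇒ <A|dirty|dirty>
t=2 Suck ⇒ <A|clean|dirty>
t=3 Right ⇒ <B|clean|dirty>
t=4 Suck ⇒ <B|clean|clean>
t=5 Suck ⇒ <B|clean|clean>

<B|clean|clean>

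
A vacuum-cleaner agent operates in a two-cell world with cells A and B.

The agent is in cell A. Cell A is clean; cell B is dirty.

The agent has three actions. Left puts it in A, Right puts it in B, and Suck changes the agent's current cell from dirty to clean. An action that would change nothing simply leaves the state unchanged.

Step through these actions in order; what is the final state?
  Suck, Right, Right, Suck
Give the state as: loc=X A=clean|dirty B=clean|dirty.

loc=B A=clean B=clean

step 1/4 (Suck): loc=A A=clean B=dirty
step 2/4 (Right): loc=B A=clean B=dirty
step 3/4 (Right): loc=B A=clean B=dirty
step 4/4 (Suck): loc=B A=clean B=clean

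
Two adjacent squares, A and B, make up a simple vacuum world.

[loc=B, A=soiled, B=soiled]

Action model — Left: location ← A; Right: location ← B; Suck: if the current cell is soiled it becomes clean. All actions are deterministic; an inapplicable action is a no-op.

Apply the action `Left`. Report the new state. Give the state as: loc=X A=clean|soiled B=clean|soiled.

loc=A A=soiled B=soiled

start: loc=B A=soiled B=soiled
Left (#1): loc=A A=soiled B=soiled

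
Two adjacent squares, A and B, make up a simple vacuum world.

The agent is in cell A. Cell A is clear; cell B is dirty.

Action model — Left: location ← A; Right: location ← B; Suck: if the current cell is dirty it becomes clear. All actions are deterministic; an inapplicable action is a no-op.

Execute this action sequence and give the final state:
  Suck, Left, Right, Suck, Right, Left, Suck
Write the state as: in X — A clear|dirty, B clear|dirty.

[1] after Suck: in A — A clear, B dirty
[2] after Left: in A — A clear, B dirty
[3] after Right: in B — A clear, B dirty
[4] after Suck: in B — A clear, B clear
[5] after Right: in B — A clear, B clear
[6] after Left: in A — A clear, B clear
[7] after Suck: in A — A clear, B clear

in A — A clear, B clear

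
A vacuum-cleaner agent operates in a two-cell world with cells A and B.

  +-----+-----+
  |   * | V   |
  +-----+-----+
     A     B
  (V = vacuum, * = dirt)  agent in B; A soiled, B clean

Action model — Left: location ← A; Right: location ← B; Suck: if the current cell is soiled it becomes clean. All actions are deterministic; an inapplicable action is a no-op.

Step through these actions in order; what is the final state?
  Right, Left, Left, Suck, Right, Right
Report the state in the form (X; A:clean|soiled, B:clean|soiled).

1) do Right; now (B; A:soiled, B:clean)
2) do Left; now (A; A:soiled, B:clean)
3) do Left; now (A; A:soiled, B:clean)
4) do Suck; now (A; A:clean, B:clean)
5) do Right; now (B; A:clean, B:clean)
6) do Right; now (B; A:clean, B:clean)

(B; A:clean, B:clean)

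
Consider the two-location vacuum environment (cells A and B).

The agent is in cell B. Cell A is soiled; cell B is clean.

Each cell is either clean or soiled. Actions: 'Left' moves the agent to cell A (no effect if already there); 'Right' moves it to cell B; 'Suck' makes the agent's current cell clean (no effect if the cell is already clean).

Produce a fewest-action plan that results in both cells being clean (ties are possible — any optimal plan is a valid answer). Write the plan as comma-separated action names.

Left, Suck

t=1 Left ⇒ (A; A:soiled, B:clean)
t=2 Suck ⇒ (A; A:clean, B:clean)
min 2: go A then Suck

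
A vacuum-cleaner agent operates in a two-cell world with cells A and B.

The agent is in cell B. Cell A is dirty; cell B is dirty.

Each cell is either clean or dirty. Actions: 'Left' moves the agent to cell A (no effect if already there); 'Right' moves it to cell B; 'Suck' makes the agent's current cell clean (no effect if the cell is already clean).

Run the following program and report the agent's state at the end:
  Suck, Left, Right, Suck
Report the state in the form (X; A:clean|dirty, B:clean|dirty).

1) do Suck; now (B; A:dirty, B:clean)
2) do Left; now (A; A:dirty, B:clean)
3) do Right; now (B; A:dirty, B:clean)
4) do Suck; now (B; A:dirty, B:clean)

(B; A:dirty, B:clean)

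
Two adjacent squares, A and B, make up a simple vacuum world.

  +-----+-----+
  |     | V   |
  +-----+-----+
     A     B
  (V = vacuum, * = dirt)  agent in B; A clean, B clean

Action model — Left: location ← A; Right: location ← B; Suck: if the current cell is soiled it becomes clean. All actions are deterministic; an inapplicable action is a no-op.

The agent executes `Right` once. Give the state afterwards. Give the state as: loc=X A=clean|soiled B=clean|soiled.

loc=B A=clean B=clean

start: loc=B A=clean B=clean
1. Right → loc=B A=clean B=clean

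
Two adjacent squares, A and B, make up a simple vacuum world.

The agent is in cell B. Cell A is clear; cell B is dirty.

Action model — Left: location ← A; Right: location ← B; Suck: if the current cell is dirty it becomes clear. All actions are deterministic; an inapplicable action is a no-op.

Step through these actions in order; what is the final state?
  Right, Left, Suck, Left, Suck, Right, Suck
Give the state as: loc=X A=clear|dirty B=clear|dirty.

loc=B A=clear B=clear

t=1 Right ⇒ loc=B A=clear B=dirty
t=2 Left ⇒ loc=A A=clear B=dirty
t=3 Suck ⇒ loc=A A=clear B=dirty
t=4 Left ⇒ loc=A A=clear B=dirty
t=5 Suck ⇒ loc=A A=clear B=dirty
t=6 Right ⇒ loc=B A=clear B=dirty
t=7 Suck ⇒ loc=B A=clear B=clear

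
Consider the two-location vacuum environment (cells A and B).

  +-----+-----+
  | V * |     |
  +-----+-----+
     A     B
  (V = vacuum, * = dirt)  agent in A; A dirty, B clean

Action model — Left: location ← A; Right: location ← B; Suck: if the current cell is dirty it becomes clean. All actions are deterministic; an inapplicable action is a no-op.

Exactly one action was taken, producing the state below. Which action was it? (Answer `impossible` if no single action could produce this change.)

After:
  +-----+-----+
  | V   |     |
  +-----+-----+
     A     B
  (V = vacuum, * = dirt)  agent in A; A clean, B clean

Suck

try  Left: <A|dirty|clean>
try Right: <B|dirty|clean>
try  Suck: <A|clean|clean>  ← match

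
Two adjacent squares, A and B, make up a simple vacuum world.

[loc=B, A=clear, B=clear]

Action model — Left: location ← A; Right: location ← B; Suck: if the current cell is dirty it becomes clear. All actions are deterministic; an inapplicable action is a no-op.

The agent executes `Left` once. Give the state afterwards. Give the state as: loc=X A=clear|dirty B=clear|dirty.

start: loc=B A=clear B=clear
1) do Left; now loc=A A=clear B=clear

loc=A A=clear B=clear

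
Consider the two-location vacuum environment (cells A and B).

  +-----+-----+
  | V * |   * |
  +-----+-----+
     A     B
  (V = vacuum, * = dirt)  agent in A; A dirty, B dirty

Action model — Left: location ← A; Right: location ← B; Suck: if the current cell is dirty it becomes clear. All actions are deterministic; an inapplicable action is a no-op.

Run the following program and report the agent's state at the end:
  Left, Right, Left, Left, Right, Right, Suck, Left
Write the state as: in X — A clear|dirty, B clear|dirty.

1. Left → in A — A dirty, B dirty
2. Right → in B — A dirty, B dirty
3. Left → in A — A dirty, B dirty
4. Left → in A — A dirty, B dirty
5. Right → in B — A dirty, B dirty
6. Right → in B — A dirty, B dirty
7. Suck → in B — A dirty, B clear
8. Left → in A — A dirty, B clear

in A — A dirty, B clear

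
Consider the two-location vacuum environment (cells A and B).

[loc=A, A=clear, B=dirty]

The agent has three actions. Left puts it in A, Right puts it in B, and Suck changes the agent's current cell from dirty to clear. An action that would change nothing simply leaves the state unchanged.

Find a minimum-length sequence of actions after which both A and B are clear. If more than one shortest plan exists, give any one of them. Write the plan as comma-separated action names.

t=1 Right ⇒ in B — A clear, B dirty
t=2 Suck ⇒ in B — A clear, B clear
min 2: go B then Suck

Right, Suck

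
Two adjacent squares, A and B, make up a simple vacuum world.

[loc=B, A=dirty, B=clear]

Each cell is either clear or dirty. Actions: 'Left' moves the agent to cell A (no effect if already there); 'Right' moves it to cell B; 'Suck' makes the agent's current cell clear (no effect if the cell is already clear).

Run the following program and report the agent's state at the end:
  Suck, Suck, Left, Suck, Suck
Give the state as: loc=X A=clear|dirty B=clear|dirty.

1) do Suck; now loc=B A=dirty B=clear
2) do Suck; now loc=B A=dirty B=clear
3) do Left; now loc=A A=dirty B=clear
4) do Suck; now loc=A A=clear B=clear
5) do Suck; now loc=A A=clear B=clear

loc=A A=clear B=clear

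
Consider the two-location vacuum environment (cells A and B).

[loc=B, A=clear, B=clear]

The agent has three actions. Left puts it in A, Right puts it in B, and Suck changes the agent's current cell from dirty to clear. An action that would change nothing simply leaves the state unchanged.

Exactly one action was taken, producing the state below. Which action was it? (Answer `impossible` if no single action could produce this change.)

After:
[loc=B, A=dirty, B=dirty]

impossible

try  Left: in A — A clear, B clear
try Right: in B — A clear, B clear
try  Suck: in B — A clear, B clear
no single action produces the after-state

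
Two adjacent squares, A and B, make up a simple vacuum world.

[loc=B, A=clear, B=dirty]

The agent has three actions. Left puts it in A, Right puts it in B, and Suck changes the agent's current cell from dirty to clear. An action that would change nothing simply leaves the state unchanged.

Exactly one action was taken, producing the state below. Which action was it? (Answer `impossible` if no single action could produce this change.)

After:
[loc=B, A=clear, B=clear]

Suck

try  Left: (A; A:clear, B:dirty)
try Right: (B; A:clear, B:dirty)
try  Suck: (B; A:clear, B:clear)  ← match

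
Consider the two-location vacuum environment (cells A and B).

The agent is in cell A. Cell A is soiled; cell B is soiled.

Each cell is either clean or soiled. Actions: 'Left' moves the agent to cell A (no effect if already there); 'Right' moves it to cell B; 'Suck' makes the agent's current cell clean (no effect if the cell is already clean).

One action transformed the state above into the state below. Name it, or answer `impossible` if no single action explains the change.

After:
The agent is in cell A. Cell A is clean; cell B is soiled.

try  Left: <A|soiled|soiled>
try Right: <B|soiled|soiled>
try  Suck: <A|clean|soiled>  ← match

Suck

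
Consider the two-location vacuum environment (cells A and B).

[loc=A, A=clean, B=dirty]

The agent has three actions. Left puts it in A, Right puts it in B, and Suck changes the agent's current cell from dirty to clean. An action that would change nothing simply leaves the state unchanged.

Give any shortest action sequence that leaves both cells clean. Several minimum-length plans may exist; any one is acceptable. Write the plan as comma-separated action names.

t=1 Right ⇒ in B — A clean, B dirty
t=2 Suck ⇒ in B — A clean, B clean
min 2: go B then Suck

Right, Suck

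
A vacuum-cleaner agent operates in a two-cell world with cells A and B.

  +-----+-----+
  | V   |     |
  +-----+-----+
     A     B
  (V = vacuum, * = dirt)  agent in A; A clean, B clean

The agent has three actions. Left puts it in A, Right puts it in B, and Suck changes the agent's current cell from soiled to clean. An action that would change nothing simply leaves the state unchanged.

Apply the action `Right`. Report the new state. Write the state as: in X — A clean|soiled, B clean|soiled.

start: in A — A clean, B clean
Right (#1): in B — A clean, B clean

in B — A clean, B clean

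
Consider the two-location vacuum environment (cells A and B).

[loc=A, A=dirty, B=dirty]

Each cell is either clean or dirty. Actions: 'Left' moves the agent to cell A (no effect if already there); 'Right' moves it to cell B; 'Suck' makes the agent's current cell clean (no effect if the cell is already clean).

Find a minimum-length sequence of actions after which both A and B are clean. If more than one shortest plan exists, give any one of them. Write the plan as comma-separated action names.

Suck, Right, Suck

1) do Suck; now loc=A A=clean B=dirty
2) do Right; now loc=B A=clean B=dirty
3) do Suck; now loc=B A=clean B=clean
min 3: Suck A + move + Suck B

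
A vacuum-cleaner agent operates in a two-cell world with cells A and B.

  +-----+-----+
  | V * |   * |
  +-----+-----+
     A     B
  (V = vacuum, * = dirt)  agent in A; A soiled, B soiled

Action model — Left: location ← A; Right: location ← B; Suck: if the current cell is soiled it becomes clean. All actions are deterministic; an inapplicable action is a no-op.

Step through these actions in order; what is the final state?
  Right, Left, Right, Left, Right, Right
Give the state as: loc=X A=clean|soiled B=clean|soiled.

loc=B A=soiled B=soiled

t=1 Right ⇒ loc=B A=soiled B=soiled
t=2 Left ⇒ loc=A A=soiled B=soiled
t=3 Right ⇒ loc=B A=soiled B=soiled
t=4 Left ⇒ loc=A A=soiled B=soiled
t=5 Right ⇒ loc=B A=soiled B=soiled
t=6 Right ⇒ loc=B A=soiled B=soiled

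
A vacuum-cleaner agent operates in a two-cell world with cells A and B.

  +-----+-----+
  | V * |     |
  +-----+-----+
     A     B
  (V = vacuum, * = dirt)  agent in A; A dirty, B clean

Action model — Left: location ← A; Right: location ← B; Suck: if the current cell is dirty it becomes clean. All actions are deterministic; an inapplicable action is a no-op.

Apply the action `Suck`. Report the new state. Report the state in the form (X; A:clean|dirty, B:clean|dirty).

(A; A:clean, B:clean)

start: (A; A:dirty, B:clean)
1. Suck → (A; A:clean, B:clean)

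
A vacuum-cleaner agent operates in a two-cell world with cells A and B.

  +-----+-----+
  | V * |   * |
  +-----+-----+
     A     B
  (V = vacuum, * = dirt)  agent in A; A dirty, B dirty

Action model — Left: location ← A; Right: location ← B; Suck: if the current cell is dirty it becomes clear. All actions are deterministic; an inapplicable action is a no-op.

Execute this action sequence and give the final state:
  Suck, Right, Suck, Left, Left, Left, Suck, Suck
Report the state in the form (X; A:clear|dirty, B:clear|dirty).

Suck (#1): (A; A:clear, B:dirty)
Right (#2): (B; A:clear, B:dirty)
Suck (#3): (B; A:clear, B:clear)
Left (#4): (A; A:clear, B:clear)
Left (#5): (A; A:clear, B:clear)
Left (#6): (A; A:clear, B:clear)
Suck (#7): (A; A:clear, B:clear)
Suck (#8): (A; A:clear, B:clear)

(A; A:clear, B:clear)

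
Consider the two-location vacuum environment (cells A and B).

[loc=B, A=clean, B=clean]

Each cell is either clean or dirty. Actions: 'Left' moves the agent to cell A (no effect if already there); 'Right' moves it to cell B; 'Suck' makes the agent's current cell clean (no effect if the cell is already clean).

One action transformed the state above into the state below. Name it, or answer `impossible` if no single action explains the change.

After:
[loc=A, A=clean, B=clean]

try  Left: (A; A:clean, B:clean)  ← match
try Right: (B; A:clean, B:clean)
try  Suck: (B; A:clean, B:clean)

Left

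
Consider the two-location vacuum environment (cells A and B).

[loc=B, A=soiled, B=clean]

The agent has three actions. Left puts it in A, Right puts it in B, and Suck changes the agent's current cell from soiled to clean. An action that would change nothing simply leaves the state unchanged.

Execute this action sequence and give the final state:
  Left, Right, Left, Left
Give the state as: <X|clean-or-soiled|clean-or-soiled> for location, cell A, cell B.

<A|soiled|clean>

t=1 Left ⇒ <A|soiled|clean>
t=2 Right ⇒ <B|soiled|clean>
t=3 Left ⇒ <A|soiled|clean>
t=4 Left ⇒ <A|soiled|clean>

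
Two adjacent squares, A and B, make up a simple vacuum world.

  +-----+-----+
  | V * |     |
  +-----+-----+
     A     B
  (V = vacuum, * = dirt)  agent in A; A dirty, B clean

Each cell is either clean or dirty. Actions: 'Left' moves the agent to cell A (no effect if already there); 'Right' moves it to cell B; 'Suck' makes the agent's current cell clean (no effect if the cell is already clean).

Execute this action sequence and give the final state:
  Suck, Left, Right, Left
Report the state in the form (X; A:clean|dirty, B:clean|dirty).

(A; A:clean, B:clean)

1) do Suck; now (A; A:clean, B:clean)
2) do Left; now (A; A:clean, B:clean)
3) do Right; now (B; A:clean, B:clean)
4) do Left; now (A; A:clean, B:clean)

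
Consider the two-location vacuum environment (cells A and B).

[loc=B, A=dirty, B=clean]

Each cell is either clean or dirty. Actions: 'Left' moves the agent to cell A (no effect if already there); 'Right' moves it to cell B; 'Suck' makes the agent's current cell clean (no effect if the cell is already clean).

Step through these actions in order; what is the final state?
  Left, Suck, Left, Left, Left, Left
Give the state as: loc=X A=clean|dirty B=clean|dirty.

step 1/6 (Left): loc=A A=dirty B=clean
step 2/6 (Suck): loc=A A=clean B=clean
step 3/6 (Left): loc=A A=clean B=clean
step 4/6 (Left): loc=A A=clean B=clean
step 5/6 (Left): loc=A A=clean B=clean
step 6/6 (Left): loc=A A=clean B=clean

loc=A A=clean B=clean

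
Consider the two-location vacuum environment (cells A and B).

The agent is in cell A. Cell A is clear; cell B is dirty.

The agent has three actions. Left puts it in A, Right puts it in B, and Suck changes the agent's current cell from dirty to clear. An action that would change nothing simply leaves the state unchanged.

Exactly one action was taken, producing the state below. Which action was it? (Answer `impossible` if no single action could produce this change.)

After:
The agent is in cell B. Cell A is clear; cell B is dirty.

Right

try  Left: loc=A A=clear B=dirty
try Right: loc=B A=clear B=dirty  ← match
try  Suck: loc=A A=clear B=dirty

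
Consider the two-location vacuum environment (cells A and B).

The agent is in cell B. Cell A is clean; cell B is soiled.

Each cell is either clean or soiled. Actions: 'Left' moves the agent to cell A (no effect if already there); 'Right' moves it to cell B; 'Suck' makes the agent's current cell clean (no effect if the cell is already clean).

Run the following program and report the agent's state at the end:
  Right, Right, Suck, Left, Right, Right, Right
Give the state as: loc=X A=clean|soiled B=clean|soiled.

loc=B A=clean B=clean

1. Right → loc=B A=clean B=soiled
2. Right → loc=B A=clean B=soiled
3. Suck → loc=B A=clean B=clean
4. Left → loc=A A=clean B=clean
5. Right → loc=B A=clean B=clean
6. Right → loc=B A=clean B=clean
7. Right → loc=B A=clean B=clean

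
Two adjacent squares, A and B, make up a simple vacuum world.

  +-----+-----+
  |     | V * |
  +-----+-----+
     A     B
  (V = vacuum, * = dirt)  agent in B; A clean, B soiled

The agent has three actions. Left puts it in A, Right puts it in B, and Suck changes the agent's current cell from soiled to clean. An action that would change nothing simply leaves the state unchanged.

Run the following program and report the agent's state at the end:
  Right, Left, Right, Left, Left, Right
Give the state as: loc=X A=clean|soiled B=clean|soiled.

1) do Right; now loc=B A=clean B=soiled
2) do Left; now loc=A A=clean B=soiled
3) do Right; now loc=B A=clean B=soiled
4) do Left; now loc=A A=clean B=soiled
5) do Left; now loc=A A=clean B=soiled
6) do Right; now loc=B A=clean B=soiled

loc=B A=clean B=soiled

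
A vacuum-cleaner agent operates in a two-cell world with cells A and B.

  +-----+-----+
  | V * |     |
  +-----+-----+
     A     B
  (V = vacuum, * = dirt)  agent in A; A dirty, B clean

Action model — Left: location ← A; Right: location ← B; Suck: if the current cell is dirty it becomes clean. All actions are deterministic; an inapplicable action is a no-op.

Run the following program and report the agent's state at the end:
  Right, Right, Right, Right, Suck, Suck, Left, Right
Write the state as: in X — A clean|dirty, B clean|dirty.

1) do Right; now in B — A dirty, B clean
2) do Right; now in B — A dirty, B clean
3) do Right; now in B — A dirty, B clean
4) do Right; now in B — A dirty, B clean
5) do Suck; now in B — A dirty, B clean
6) do Suck; now in B — A dirty, B clean
7) do Left; now in A — A dirty, B clean
8) do Right; now in B — A dirty, B clean

in B — A dirty, B clean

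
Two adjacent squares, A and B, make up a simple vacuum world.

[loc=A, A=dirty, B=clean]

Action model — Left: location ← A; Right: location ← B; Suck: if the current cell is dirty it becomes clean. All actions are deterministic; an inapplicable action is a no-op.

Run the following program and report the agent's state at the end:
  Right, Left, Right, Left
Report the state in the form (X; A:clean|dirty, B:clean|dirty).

t=1 Right ⇒ (B; A:dirty, B:clean)
t=2 Left ⇒ (A; A:dirty, B:clean)
t=3 Right ⇒ (B; A:dirty, B:clean)
t=4 Left ⇒ (A; A:dirty, B:clean)

(A; A:dirty, B:clean)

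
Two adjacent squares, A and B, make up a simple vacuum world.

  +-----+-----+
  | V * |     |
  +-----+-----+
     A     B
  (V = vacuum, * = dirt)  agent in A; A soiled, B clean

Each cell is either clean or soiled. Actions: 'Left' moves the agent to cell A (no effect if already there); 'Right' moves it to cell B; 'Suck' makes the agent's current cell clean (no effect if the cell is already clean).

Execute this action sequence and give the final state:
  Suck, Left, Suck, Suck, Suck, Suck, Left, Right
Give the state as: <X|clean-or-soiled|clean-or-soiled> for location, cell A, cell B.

[1] after Suck: <A|clean|clean>
[2] after Left: <A|clean|clean>
[3] after Suck: <A|clean|clean>
[4] after Suck: <A|clean|clean>
[5] after Suck: <A|clean|clean>
[6] after Suck: <A|clean|clean>
[7] after Left: <A|clean|clean>
[8] after Right: <B|clean|clean>

<B|clean|clean>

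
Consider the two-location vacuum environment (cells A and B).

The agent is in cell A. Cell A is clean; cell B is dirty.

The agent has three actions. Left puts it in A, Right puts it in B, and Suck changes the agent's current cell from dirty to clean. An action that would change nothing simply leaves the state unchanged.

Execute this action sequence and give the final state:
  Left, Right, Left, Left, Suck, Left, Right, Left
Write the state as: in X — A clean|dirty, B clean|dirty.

Left (#1): in A — A clean, B dirty
Right (#2): in B — A clean, B dirty
Left (#3): in A — A clean, B dirty
Left (#4): in A — A clean, B dirty
Suck (#5): in A — A clean, B dirty
Left (#6): in A — A clean, B dirty
Right (#7): in B — A clean, B dirty
Left (#8): in A — A clean, B dirty

in A — A clean, B dirty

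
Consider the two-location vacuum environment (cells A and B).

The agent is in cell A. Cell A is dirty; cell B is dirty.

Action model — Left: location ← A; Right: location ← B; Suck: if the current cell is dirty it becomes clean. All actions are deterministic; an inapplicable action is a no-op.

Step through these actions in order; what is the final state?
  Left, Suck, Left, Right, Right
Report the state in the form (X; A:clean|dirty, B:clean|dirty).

t=1 Left ⇒ (A; A:dirty, B:dirty)
t=2 Suck ⇒ (A; A:clean, B:dirty)
t=3 Left ⇒ (A; A:clean, B:dirty)
t=4 Right ⇒ (B; A:clean, B:dirty)
t=5 Right ⇒ (B; A:clean, B:dirty)

(B; A:clean, B:dirty)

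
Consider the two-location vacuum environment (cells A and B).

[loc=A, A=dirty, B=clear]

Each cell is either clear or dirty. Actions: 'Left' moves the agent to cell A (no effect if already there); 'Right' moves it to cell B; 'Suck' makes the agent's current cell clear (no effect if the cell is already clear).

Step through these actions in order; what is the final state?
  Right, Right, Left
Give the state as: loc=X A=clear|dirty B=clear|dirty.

loc=A A=dirty B=clear

step 1/3 (Right): loc=B A=dirty B=clear
step 2/3 (Right): loc=B A=dirty B=clear
step 3/3 (Left): loc=A A=dirty B=clear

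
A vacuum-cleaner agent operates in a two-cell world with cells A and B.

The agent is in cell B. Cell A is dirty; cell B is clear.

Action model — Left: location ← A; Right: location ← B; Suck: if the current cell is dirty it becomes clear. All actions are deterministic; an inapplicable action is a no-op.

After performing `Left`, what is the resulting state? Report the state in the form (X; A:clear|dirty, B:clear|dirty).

(A; A:dirty, B:clear)

start: (B; A:dirty, B:clear)
1. Left → (A; A:dirty, B:clear)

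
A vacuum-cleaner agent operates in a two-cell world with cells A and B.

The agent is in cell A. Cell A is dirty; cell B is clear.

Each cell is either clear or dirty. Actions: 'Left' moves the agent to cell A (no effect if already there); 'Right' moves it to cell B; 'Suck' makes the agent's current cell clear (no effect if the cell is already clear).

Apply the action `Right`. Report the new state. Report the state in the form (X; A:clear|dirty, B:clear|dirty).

start: (A; A:dirty, B:clear)
1. Right → (B; A:dirty, B:clear)

(B; A:dirty, B:clear)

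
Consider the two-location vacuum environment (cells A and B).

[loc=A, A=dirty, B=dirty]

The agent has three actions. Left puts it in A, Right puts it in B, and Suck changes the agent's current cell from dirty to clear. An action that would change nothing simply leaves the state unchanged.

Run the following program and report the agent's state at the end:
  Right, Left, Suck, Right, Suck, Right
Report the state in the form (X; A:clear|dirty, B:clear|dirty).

(B; A:clear, B:clear)

[1] after Right: (B; A:dirty, B:dirty)
[2] after Left: (A; A:dirty, B:dirty)
[3] after Suck: (A; A:clear, B:dirty)
[4] after Right: (B; A:clear, B:dirty)
[5] after Suck: (B; A:clear, B:clear)
[6] after Right: (B; A:clear, B:clear)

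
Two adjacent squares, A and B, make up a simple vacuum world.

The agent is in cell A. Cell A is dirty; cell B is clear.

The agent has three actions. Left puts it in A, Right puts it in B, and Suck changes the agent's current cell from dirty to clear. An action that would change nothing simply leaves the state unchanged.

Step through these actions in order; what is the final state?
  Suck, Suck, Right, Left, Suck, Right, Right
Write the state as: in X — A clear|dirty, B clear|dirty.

in B — A clear, B clear

Suck (#1): in A — A clear, B clear
Suck (#2): in A — A clear, B clear
Right (#3): in B — A clear, B clear
Left (#4): in A — A clear, B clear
Suck (#5): in A — A clear, B clear
Right (#6): in B — A clear, B clear
Right (#7): in B — A clear, B clear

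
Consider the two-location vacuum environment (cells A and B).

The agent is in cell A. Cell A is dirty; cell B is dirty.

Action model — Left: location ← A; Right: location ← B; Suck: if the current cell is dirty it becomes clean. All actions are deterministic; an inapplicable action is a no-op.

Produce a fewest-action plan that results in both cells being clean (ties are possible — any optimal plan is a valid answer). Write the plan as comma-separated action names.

Suck, Right, Suck

1) do Suck; now <A|clean|dirty>
2) do Right; now <B|clean|dirty>
3) do Suck; now <B|clean|clean>
min 3: Suck A + move + Suck B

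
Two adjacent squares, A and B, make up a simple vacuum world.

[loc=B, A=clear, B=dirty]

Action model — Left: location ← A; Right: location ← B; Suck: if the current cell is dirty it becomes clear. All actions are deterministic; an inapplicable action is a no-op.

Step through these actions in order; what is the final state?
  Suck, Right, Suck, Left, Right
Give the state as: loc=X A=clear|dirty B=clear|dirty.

Suck (#1): loc=B A=clear B=clear
Right (#2): loc=B A=clear B=clear
Suck (#3): loc=B A=clear B=clear
Left (#4): loc=A A=clear B=clear
Right (#5): loc=B A=clear B=clear

loc=B A=clear B=clear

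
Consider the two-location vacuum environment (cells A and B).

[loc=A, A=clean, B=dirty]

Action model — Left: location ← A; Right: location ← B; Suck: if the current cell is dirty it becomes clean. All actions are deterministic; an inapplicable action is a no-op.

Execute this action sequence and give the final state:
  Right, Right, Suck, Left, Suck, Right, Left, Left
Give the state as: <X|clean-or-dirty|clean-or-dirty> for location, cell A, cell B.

<A|clean|clean>

[1] after Right: <B|clean|dirty>
[2] after Right: <B|clean|dirty>
[3] after Suck: <B|clean|clean>
[4] after Left: <A|clean|clean>
[5] after Suck: <A|clean|clean>
[6] after Right: <B|clean|clean>
[7] after Left: <A|clean|clean>
[8] after Left: <A|clean|clean>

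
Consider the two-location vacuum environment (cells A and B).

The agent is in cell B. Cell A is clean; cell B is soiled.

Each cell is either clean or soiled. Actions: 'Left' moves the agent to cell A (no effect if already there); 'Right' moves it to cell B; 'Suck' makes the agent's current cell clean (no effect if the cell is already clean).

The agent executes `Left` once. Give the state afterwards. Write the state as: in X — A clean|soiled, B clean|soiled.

in A — A clean, B soiled

start: in B — A clean, B soiled
1. Left → in A — A clean, B soiled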